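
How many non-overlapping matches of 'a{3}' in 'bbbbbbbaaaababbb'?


Pattern 'a{3}' matches exactly 3 consecutive a's (greedy, non-overlapping).
String: 'bbbbbbbaaaababbb'
Scanning for runs of a's:
  Run at pos 7: 'aaaa' (length 4) -> 1 match(es)
  Run at pos 12: 'a' (length 1) -> 0 match(es)
Matches found: ['aaa']
Total: 1

1


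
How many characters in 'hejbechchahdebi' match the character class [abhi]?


Character class [abhi] matches any of: {a, b, h, i}
Scanning string 'hejbechchahdebi' character by character:
  pos 0: 'h' -> MATCH
  pos 1: 'e' -> no
  pos 2: 'j' -> no
  pos 3: 'b' -> MATCH
  pos 4: 'e' -> no
  pos 5: 'c' -> no
  pos 6: 'h' -> MATCH
  pos 7: 'c' -> no
  pos 8: 'h' -> MATCH
  pos 9: 'a' -> MATCH
  pos 10: 'h' -> MATCH
  pos 11: 'd' -> no
  pos 12: 'e' -> no
  pos 13: 'b' -> MATCH
  pos 14: 'i' -> MATCH
Total matches: 8

8


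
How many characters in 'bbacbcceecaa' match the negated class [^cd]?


Negated class [^cd] matches any char NOT in {c, d}
Scanning 'bbacbcceecaa':
  pos 0: 'b' -> MATCH
  pos 1: 'b' -> MATCH
  pos 2: 'a' -> MATCH
  pos 3: 'c' -> no (excluded)
  pos 4: 'b' -> MATCH
  pos 5: 'c' -> no (excluded)
  pos 6: 'c' -> no (excluded)
  pos 7: 'e' -> MATCH
  pos 8: 'e' -> MATCH
  pos 9: 'c' -> no (excluded)
  pos 10: 'a' -> MATCH
  pos 11: 'a' -> MATCH
Total matches: 8

8


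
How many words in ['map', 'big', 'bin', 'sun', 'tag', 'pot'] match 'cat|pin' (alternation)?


Alternation 'cat|pin' matches either 'cat' or 'pin'.
Checking each word:
  'map' -> no
  'big' -> no
  'bin' -> no
  'sun' -> no
  'tag' -> no
  'pot' -> no
Matches: []
Count: 0

0


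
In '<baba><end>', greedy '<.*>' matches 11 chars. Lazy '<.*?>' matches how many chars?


Greedy '<.*>' tries to match as MUCH as possible.
Lazy '<.*?>' tries to match as LITTLE as possible.

String: '<baba><end>'
Greedy '<.*>' starts at first '<' and extends to the LAST '>': '<baba><end>' (11 chars)
Lazy '<.*?>' starts at first '<' and stops at the FIRST '>': '<baba>' (6 chars)

6


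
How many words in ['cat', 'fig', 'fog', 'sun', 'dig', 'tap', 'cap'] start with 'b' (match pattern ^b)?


Pattern ^b anchors to start of word. Check which words begin with 'b':
  'cat' -> no
  'fig' -> no
  'fog' -> no
  'sun' -> no
  'dig' -> no
  'tap' -> no
  'cap' -> no
Matching words: []
Count: 0

0


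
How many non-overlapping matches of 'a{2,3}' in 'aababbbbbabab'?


Pattern 'a{2,3}' matches between 2 and 3 consecutive a's (greedy).
String: 'aababbbbbabab'
Finding runs of a's and applying greedy matching:
  Run at pos 0: 'aa' (length 2)
  Run at pos 3: 'a' (length 1)
  Run at pos 9: 'a' (length 1)
  Run at pos 11: 'a' (length 1)
Matches: ['aa']
Count: 1

1


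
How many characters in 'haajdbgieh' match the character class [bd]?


Character class [bd] matches any of: {b, d}
Scanning string 'haajdbgieh' character by character:
  pos 0: 'h' -> no
  pos 1: 'a' -> no
  pos 2: 'a' -> no
  pos 3: 'j' -> no
  pos 4: 'd' -> MATCH
  pos 5: 'b' -> MATCH
  pos 6: 'g' -> no
  pos 7: 'i' -> no
  pos 8: 'e' -> no
  pos 9: 'h' -> no
Total matches: 2

2


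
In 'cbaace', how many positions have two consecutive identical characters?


Looking for consecutive identical characters in 'cbaace':
  pos 0-1: 'c' vs 'b' -> different
  pos 1-2: 'b' vs 'a' -> different
  pos 2-3: 'a' vs 'a' -> MATCH ('aa')
  pos 3-4: 'a' vs 'c' -> different
  pos 4-5: 'c' vs 'e' -> different
Consecutive identical pairs: ['aa']
Count: 1

1


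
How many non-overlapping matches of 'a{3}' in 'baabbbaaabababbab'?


Pattern 'a{3}' matches exactly 3 consecutive a's (greedy, non-overlapping).
String: 'baabbbaaabababbab'
Scanning for runs of a's:
  Run at pos 1: 'aa' (length 2) -> 0 match(es)
  Run at pos 6: 'aaa' (length 3) -> 1 match(es)
  Run at pos 10: 'a' (length 1) -> 0 match(es)
  Run at pos 12: 'a' (length 1) -> 0 match(es)
  Run at pos 15: 'a' (length 1) -> 0 match(es)
Matches found: ['aaa']
Total: 1

1


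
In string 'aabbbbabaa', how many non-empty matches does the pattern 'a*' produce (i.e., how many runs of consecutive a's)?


Pattern 'a*' matches zero or more a's. We want non-empty runs of consecutive a's.
String: 'aabbbbabaa'
Walking through the string to find runs of a's:
  Run 1: positions 0-1 -> 'aa'
  Run 2: positions 6-6 -> 'a'
  Run 3: positions 8-9 -> 'aa'
Non-empty runs found: ['aa', 'a', 'aa']
Count: 3

3


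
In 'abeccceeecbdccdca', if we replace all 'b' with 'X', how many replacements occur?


re.sub('b', 'X', text) replaces every occurrence of 'b' with 'X'.
Text: 'abeccceeecbdccdca'
Scanning for 'b':
  pos 1: 'b' -> replacement #1
  pos 10: 'b' -> replacement #2
Total replacements: 2

2


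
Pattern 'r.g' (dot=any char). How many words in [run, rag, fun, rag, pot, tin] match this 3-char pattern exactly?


Pattern 'r.g' means: starts with 'r', any single char, ends with 'g'.
Checking each word (must be exactly 3 chars):
  'run' (len=3): no
  'rag' (len=3): MATCH
  'fun' (len=3): no
  'rag' (len=3): MATCH
  'pot' (len=3): no
  'tin' (len=3): no
Matching words: ['rag', 'rag']
Total: 2

2


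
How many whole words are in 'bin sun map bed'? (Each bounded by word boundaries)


Word boundaries (\b) mark the start/end of each word.
Text: 'bin sun map bed'
Splitting by whitespace:
  Word 1: 'bin'
  Word 2: 'sun'
  Word 3: 'map'
  Word 4: 'bed'
Total whole words: 4

4


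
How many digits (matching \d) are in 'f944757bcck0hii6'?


\d matches any digit 0-9.
Scanning 'f944757bcck0hii6':
  pos 1: '9' -> DIGIT
  pos 2: '4' -> DIGIT
  pos 3: '4' -> DIGIT
  pos 4: '7' -> DIGIT
  pos 5: '5' -> DIGIT
  pos 6: '7' -> DIGIT
  pos 11: '0' -> DIGIT
  pos 15: '6' -> DIGIT
Digits found: ['9', '4', '4', '7', '5', '7', '0', '6']
Total: 8

8


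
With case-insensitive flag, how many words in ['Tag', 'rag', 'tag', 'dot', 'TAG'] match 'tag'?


Case-insensitive matching: compare each word's lowercase form to 'tag'.
  'Tag' -> lower='tag' -> MATCH
  'rag' -> lower='rag' -> no
  'tag' -> lower='tag' -> MATCH
  'dot' -> lower='dot' -> no
  'TAG' -> lower='tag' -> MATCH
Matches: ['Tag', 'tag', 'TAG']
Count: 3

3


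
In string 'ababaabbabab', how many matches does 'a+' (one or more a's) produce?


Pattern 'a+' matches one or more consecutive a's.
String: 'ababaabbabab'
Scanning for runs of a:
  Match 1: 'a' (length 1)
  Match 2: 'a' (length 1)
  Match 3: 'aa' (length 2)
  Match 4: 'a' (length 1)
  Match 5: 'a' (length 1)
Total matches: 5

5


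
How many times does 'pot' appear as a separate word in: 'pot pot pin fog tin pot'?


Scanning each word for exact match 'pot':
  Word 1: 'pot' -> MATCH
  Word 2: 'pot' -> MATCH
  Word 3: 'pin' -> no
  Word 4: 'fog' -> no
  Word 5: 'tin' -> no
  Word 6: 'pot' -> MATCH
Total matches: 3

3


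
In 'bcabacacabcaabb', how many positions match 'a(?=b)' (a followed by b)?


Lookahead 'a(?=b)' matches 'a' only when followed by 'b'.
String: 'bcabacacabcaabb'
Checking each position where char is 'a':
  pos 2: 'a' -> MATCH (next='b')
  pos 4: 'a' -> no (next='c')
  pos 6: 'a' -> no (next='c')
  pos 8: 'a' -> MATCH (next='b')
  pos 11: 'a' -> no (next='a')
  pos 12: 'a' -> MATCH (next='b')
Matching positions: [2, 8, 12]
Count: 3

3


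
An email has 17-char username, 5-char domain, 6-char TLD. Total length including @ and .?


An email address has format: username@domain.tld
Username length: 17
'@' character: 1
Domain length: 5
'.' character: 1
TLD length: 6
Total = 17 + 1 + 5 + 1 + 6 = 30

30


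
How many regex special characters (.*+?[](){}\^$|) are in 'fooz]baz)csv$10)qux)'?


Regex special characters are: . * + ? [ ] ( ) { } \ ^ $ |
Scanning 'fooz]baz)csv$10)qux)':
  pos 4: ']' -> SPECIAL
  pos 8: ')' -> SPECIAL
  pos 12: '$' -> SPECIAL
  pos 15: ')' -> SPECIAL
  pos 19: ')' -> SPECIAL
Special chars found: [']', ')', '$', ')', ')']
Total: 5

5


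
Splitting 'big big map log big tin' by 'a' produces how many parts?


Splitting by 'a' breaks the string at each occurrence of the separator.
Text: 'big big map log big tin'
Parts after split:
  Part 1: 'big big m'
  Part 2: 'p log big tin'
Total parts: 2

2


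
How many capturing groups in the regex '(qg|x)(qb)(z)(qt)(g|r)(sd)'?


To count capturing groups, count each '(' that starts a group.
Pattern: '(qg|x)(qb)(z)(qt)(g|r)(sd)'
Walking through the pattern:
  Position 0: '(' -> group #1
  Position 6: '(' -> group #2
  Position 10: '(' -> group #3
  Position 13: '(' -> group #4
  Position 17: '(' -> group #5
  Position 22: '(' -> group #6
Total capturing groups: 6

6


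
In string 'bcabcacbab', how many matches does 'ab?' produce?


Pattern 'ab?' matches 'a' optionally followed by 'b'.
String: 'bcabcacbab'
Scanning left to right for 'a' then checking next char:
  Match 1: 'ab' (a followed by b)
  Match 2: 'a' (a not followed by b)
  Match 3: 'ab' (a followed by b)
Total matches: 3

3


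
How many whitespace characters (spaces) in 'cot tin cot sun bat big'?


\s matches whitespace characters (spaces, tabs, etc.).
Text: 'cot tin cot sun bat big'
This text has 6 words separated by spaces.
Number of spaces = number of words - 1 = 6 - 1 = 5

5


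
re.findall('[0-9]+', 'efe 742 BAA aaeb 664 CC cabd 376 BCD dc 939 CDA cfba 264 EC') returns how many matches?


Pattern '[0-9]+' finds one or more digits.
Text: 'efe 742 BAA aaeb 664 CC cabd 376 BCD dc 939 CDA cfba 264 EC'
Scanning for matches:
  Match 1: '742'
  Match 2: '664'
  Match 3: '376'
  Match 4: '939'
  Match 5: '264'
Total matches: 5

5


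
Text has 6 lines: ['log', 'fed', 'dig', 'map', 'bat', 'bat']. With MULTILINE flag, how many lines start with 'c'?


With MULTILINE flag, ^ matches the start of each line.
Lines: ['log', 'fed', 'dig', 'map', 'bat', 'bat']
Checking which lines start with 'c':
  Line 1: 'log' -> no
  Line 2: 'fed' -> no
  Line 3: 'dig' -> no
  Line 4: 'map' -> no
  Line 5: 'bat' -> no
  Line 6: 'bat' -> no
Matching lines: []
Count: 0

0


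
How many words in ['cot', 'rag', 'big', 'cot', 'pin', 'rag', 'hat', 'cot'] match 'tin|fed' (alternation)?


Alternation 'tin|fed' matches either 'tin' or 'fed'.
Checking each word:
  'cot' -> no
  'rag' -> no
  'big' -> no
  'cot' -> no
  'pin' -> no
  'rag' -> no
  'hat' -> no
  'cot' -> no
Matches: []
Count: 0

0


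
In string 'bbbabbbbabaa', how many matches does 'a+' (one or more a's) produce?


Pattern 'a+' matches one or more consecutive a's.
String: 'bbbabbbbabaa'
Scanning for runs of a:
  Match 1: 'a' (length 1)
  Match 2: 'a' (length 1)
  Match 3: 'aa' (length 2)
Total matches: 3

3


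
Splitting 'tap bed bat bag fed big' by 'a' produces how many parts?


Splitting by 'a' breaks the string at each occurrence of the separator.
Text: 'tap bed bat bag fed big'
Parts after split:
  Part 1: 't'
  Part 2: 'p bed b'
  Part 3: 't b'
  Part 4: 'g fed big'
Total parts: 4

4


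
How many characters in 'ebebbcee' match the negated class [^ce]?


Negated class [^ce] matches any char NOT in {c, e}
Scanning 'ebebbcee':
  pos 0: 'e' -> no (excluded)
  pos 1: 'b' -> MATCH
  pos 2: 'e' -> no (excluded)
  pos 3: 'b' -> MATCH
  pos 4: 'b' -> MATCH
  pos 5: 'c' -> no (excluded)
  pos 6: 'e' -> no (excluded)
  pos 7: 'e' -> no (excluded)
Total matches: 3

3


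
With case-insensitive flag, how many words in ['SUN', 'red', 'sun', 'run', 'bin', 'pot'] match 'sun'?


Case-insensitive matching: compare each word's lowercase form to 'sun'.
  'SUN' -> lower='sun' -> MATCH
  'red' -> lower='red' -> no
  'sun' -> lower='sun' -> MATCH
  'run' -> lower='run' -> no
  'bin' -> lower='bin' -> no
  'pot' -> lower='pot' -> no
Matches: ['SUN', 'sun']
Count: 2

2


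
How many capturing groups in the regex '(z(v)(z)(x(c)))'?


To count capturing groups, count each '(' that starts a group.
Pattern: '(z(v)(z)(x(c)))'
Walking through the pattern:
  Position 0: '(' -> group #1
  Position 2: '(' -> group #2
  Position 5: '(' -> group #3
  Position 8: '(' -> group #4
  Position 10: '(' -> group #5
Total capturing groups: 5

5


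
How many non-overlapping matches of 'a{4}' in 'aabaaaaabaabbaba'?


Pattern 'a{4}' matches exactly 4 consecutive a's (greedy, non-overlapping).
String: 'aabaaaaabaabbaba'
Scanning for runs of a's:
  Run at pos 0: 'aa' (length 2) -> 0 match(es)
  Run at pos 3: 'aaaaa' (length 5) -> 1 match(es)
  Run at pos 9: 'aa' (length 2) -> 0 match(es)
  Run at pos 13: 'a' (length 1) -> 0 match(es)
  Run at pos 15: 'a' (length 1) -> 0 match(es)
Matches found: ['aaaa']
Total: 1

1


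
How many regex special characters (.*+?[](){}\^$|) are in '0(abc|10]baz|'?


Regex special characters are: . * + ? [ ] ( ) { } \ ^ $ |
Scanning '0(abc|10]baz|':
  pos 1: '(' -> SPECIAL
  pos 5: '|' -> SPECIAL
  pos 8: ']' -> SPECIAL
  pos 12: '|' -> SPECIAL
Special chars found: ['(', '|', ']', '|']
Total: 4

4


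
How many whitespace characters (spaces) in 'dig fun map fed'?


\s matches whitespace characters (spaces, tabs, etc.).
Text: 'dig fun map fed'
This text has 4 words separated by spaces.
Number of spaces = number of words - 1 = 4 - 1 = 3

3


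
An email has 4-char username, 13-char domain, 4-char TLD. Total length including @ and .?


An email address has format: username@domain.tld
Username length: 4
'@' character: 1
Domain length: 13
'.' character: 1
TLD length: 4
Total = 4 + 1 + 13 + 1 + 4 = 23

23


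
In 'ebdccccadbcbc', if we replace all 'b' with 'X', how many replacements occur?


re.sub('b', 'X', text) replaces every occurrence of 'b' with 'X'.
Text: 'ebdccccadbcbc'
Scanning for 'b':
  pos 1: 'b' -> replacement #1
  pos 9: 'b' -> replacement #2
  pos 11: 'b' -> replacement #3
Total replacements: 3

3


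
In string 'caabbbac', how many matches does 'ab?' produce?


Pattern 'ab?' matches 'a' optionally followed by 'b'.
String: 'caabbbac'
Scanning left to right for 'a' then checking next char:
  Match 1: 'a' (a not followed by b)
  Match 2: 'ab' (a followed by b)
  Match 3: 'a' (a not followed by b)
Total matches: 3

3


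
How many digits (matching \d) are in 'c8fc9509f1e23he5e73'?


\d matches any digit 0-9.
Scanning 'c8fc9509f1e23he5e73':
  pos 1: '8' -> DIGIT
  pos 4: '9' -> DIGIT
  pos 5: '5' -> DIGIT
  pos 6: '0' -> DIGIT
  pos 7: '9' -> DIGIT
  pos 9: '1' -> DIGIT
  pos 11: '2' -> DIGIT
  pos 12: '3' -> DIGIT
  pos 15: '5' -> DIGIT
  pos 17: '7' -> DIGIT
  pos 18: '3' -> DIGIT
Digits found: ['8', '9', '5', '0', '9', '1', '2', '3', '5', '7', '3']
Total: 11

11


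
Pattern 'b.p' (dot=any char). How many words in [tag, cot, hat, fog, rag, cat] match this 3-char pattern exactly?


Pattern 'b.p' means: starts with 'b', any single char, ends with 'p'.
Checking each word (must be exactly 3 chars):
  'tag' (len=3): no
  'cot' (len=3): no
  'hat' (len=3): no
  'fog' (len=3): no
  'rag' (len=3): no
  'cat' (len=3): no
Matching words: []
Total: 0

0


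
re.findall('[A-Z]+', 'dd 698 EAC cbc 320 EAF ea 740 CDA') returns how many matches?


Pattern '[A-Z]+' finds one or more uppercase letters.
Text: 'dd 698 EAC cbc 320 EAF ea 740 CDA'
Scanning for matches:
  Match 1: 'EAC'
  Match 2: 'EAF'
  Match 3: 'CDA'
Total matches: 3

3


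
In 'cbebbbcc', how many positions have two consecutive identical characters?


Looking for consecutive identical characters in 'cbebbbcc':
  pos 0-1: 'c' vs 'b' -> different
  pos 1-2: 'b' vs 'e' -> different
  pos 2-3: 'e' vs 'b' -> different
  pos 3-4: 'b' vs 'b' -> MATCH ('bb')
  pos 4-5: 'b' vs 'b' -> MATCH ('bb')
  pos 5-6: 'b' vs 'c' -> different
  pos 6-7: 'c' vs 'c' -> MATCH ('cc')
Consecutive identical pairs: ['bb', 'bb', 'cc']
Count: 3

3


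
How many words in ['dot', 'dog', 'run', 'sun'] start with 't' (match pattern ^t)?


Pattern ^t anchors to start of word. Check which words begin with 't':
  'dot' -> no
  'dog' -> no
  'run' -> no
  'sun' -> no
Matching words: []
Count: 0

0


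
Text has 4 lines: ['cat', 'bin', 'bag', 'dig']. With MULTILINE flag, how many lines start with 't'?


With MULTILINE flag, ^ matches the start of each line.
Lines: ['cat', 'bin', 'bag', 'dig']
Checking which lines start with 't':
  Line 1: 'cat' -> no
  Line 2: 'bin' -> no
  Line 3: 'bag' -> no
  Line 4: 'dig' -> no
Matching lines: []
Count: 0

0


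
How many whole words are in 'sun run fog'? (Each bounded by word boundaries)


Word boundaries (\b) mark the start/end of each word.
Text: 'sun run fog'
Splitting by whitespace:
  Word 1: 'sun'
  Word 2: 'run'
  Word 3: 'fog'
Total whole words: 3

3


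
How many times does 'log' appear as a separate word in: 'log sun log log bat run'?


Scanning each word for exact match 'log':
  Word 1: 'log' -> MATCH
  Word 2: 'sun' -> no
  Word 3: 'log' -> MATCH
  Word 4: 'log' -> MATCH
  Word 5: 'bat' -> no
  Word 6: 'run' -> no
Total matches: 3

3


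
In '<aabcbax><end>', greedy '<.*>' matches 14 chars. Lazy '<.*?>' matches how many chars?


Greedy '<.*>' tries to match as MUCH as possible.
Lazy '<.*?>' tries to match as LITTLE as possible.

String: '<aabcbax><end>'
Greedy '<.*>' starts at first '<' and extends to the LAST '>': '<aabcbax><end>' (14 chars)
Lazy '<.*?>' starts at first '<' and stops at the FIRST '>': '<aabcbax>' (9 chars)

9


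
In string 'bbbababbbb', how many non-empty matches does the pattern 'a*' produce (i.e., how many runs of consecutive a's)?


Pattern 'a*' matches zero or more a's. We want non-empty runs of consecutive a's.
String: 'bbbababbbb'
Walking through the string to find runs of a's:
  Run 1: positions 3-3 -> 'a'
  Run 2: positions 5-5 -> 'a'
Non-empty runs found: ['a', 'a']
Count: 2

2


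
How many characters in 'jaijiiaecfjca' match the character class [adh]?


Character class [adh] matches any of: {a, d, h}
Scanning string 'jaijiiaecfjca' character by character:
  pos 0: 'j' -> no
  pos 1: 'a' -> MATCH
  pos 2: 'i' -> no
  pos 3: 'j' -> no
  pos 4: 'i' -> no
  pos 5: 'i' -> no
  pos 6: 'a' -> MATCH
  pos 7: 'e' -> no
  pos 8: 'c' -> no
  pos 9: 'f' -> no
  pos 10: 'j' -> no
  pos 11: 'c' -> no
  pos 12: 'a' -> MATCH
Total matches: 3

3


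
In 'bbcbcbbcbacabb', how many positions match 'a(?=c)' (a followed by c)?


Lookahead 'a(?=c)' matches 'a' only when followed by 'c'.
String: 'bbcbcbbcbacabb'
Checking each position where char is 'a':
  pos 9: 'a' -> MATCH (next='c')
  pos 11: 'a' -> no (next='b')
Matching positions: [9]
Count: 1

1


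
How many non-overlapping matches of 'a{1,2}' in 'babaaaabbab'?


Pattern 'a{1,2}' matches between 1 and 2 consecutive a's (greedy).
String: 'babaaaabbab'
Finding runs of a's and applying greedy matching:
  Run at pos 1: 'a' (length 1)
  Run at pos 3: 'aaaa' (length 4)
  Run at pos 9: 'a' (length 1)
Matches: ['a', 'aa', 'aa', 'a']
Count: 4

4


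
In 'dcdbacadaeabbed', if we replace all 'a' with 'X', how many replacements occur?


re.sub('a', 'X', text) replaces every occurrence of 'a' with 'X'.
Text: 'dcdbacadaeabbed'
Scanning for 'a':
  pos 4: 'a' -> replacement #1
  pos 6: 'a' -> replacement #2
  pos 8: 'a' -> replacement #3
  pos 10: 'a' -> replacement #4
Total replacements: 4

4


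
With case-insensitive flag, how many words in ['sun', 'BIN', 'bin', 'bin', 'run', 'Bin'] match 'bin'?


Case-insensitive matching: compare each word's lowercase form to 'bin'.
  'sun' -> lower='sun' -> no
  'BIN' -> lower='bin' -> MATCH
  'bin' -> lower='bin' -> MATCH
  'bin' -> lower='bin' -> MATCH
  'run' -> lower='run' -> no
  'Bin' -> lower='bin' -> MATCH
Matches: ['BIN', 'bin', 'bin', 'Bin']
Count: 4

4


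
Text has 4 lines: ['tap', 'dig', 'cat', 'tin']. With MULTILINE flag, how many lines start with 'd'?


With MULTILINE flag, ^ matches the start of each line.
Lines: ['tap', 'dig', 'cat', 'tin']
Checking which lines start with 'd':
  Line 1: 'tap' -> no
  Line 2: 'dig' -> MATCH
  Line 3: 'cat' -> no
  Line 4: 'tin' -> no
Matching lines: ['dig']
Count: 1

1


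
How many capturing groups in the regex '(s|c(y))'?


To count capturing groups, count each '(' that starts a group.
Pattern: '(s|c(y))'
Walking through the pattern:
  Position 0: '(' -> group #1
  Position 4: '(' -> group #2
Total capturing groups: 2

2


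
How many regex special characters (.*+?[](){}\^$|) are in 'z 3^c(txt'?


Regex special characters are: . * + ? [ ] ( ) { } \ ^ $ |
Scanning 'z 3^c(txt':
  pos 3: '^' -> SPECIAL
  pos 5: '(' -> SPECIAL
Special chars found: ['^', '(']
Total: 2

2


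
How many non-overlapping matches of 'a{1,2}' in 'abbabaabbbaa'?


Pattern 'a{1,2}' matches between 1 and 2 consecutive a's (greedy).
String: 'abbabaabbbaa'
Finding runs of a's and applying greedy matching:
  Run at pos 0: 'a' (length 1)
  Run at pos 3: 'a' (length 1)
  Run at pos 5: 'aa' (length 2)
  Run at pos 10: 'aa' (length 2)
Matches: ['a', 'a', 'aa', 'aa']
Count: 4

4


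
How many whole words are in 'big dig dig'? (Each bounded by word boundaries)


Word boundaries (\b) mark the start/end of each word.
Text: 'big dig dig'
Splitting by whitespace:
  Word 1: 'big'
  Word 2: 'dig'
  Word 3: 'dig'
Total whole words: 3

3


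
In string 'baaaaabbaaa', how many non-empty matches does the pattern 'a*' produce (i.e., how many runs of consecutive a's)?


Pattern 'a*' matches zero or more a's. We want non-empty runs of consecutive a's.
String: 'baaaaabbaaa'
Walking through the string to find runs of a's:
  Run 1: positions 1-5 -> 'aaaaa'
  Run 2: positions 8-10 -> 'aaa'
Non-empty runs found: ['aaaaa', 'aaa']
Count: 2

2


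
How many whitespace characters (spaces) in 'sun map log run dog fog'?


\s matches whitespace characters (spaces, tabs, etc.).
Text: 'sun map log run dog fog'
This text has 6 words separated by spaces.
Number of spaces = number of words - 1 = 6 - 1 = 5

5


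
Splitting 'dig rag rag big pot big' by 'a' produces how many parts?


Splitting by 'a' breaks the string at each occurrence of the separator.
Text: 'dig rag rag big pot big'
Parts after split:
  Part 1: 'dig r'
  Part 2: 'g r'
  Part 3: 'g big pot big'
Total parts: 3

3


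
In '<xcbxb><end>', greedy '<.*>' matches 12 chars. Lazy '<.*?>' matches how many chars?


Greedy '<.*>' tries to match as MUCH as possible.
Lazy '<.*?>' tries to match as LITTLE as possible.

String: '<xcbxb><end>'
Greedy '<.*>' starts at first '<' and extends to the LAST '>': '<xcbxb><end>' (12 chars)
Lazy '<.*?>' starts at first '<' and stops at the FIRST '>': '<xcbxb>' (7 chars)

7


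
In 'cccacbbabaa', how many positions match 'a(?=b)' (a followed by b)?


Lookahead 'a(?=b)' matches 'a' only when followed by 'b'.
String: 'cccacbbabaa'
Checking each position where char is 'a':
  pos 3: 'a' -> no (next='c')
  pos 7: 'a' -> MATCH (next='b')
  pos 9: 'a' -> no (next='a')
Matching positions: [7]
Count: 1

1


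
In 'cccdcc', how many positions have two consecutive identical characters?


Looking for consecutive identical characters in 'cccdcc':
  pos 0-1: 'c' vs 'c' -> MATCH ('cc')
  pos 1-2: 'c' vs 'c' -> MATCH ('cc')
  pos 2-3: 'c' vs 'd' -> different
  pos 3-4: 'd' vs 'c' -> different
  pos 4-5: 'c' vs 'c' -> MATCH ('cc')
Consecutive identical pairs: ['cc', 'cc', 'cc']
Count: 3

3


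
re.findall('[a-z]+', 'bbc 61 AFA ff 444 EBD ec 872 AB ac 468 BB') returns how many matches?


Pattern '[a-z]+' finds one or more lowercase letters.
Text: 'bbc 61 AFA ff 444 EBD ec 872 AB ac 468 BB'
Scanning for matches:
  Match 1: 'bbc'
  Match 2: 'ff'
  Match 3: 'ec'
  Match 4: 'ac'
Total matches: 4

4


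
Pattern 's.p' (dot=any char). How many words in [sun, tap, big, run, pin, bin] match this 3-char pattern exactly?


Pattern 's.p' means: starts with 's', any single char, ends with 'p'.
Checking each word (must be exactly 3 chars):
  'sun' (len=3): no
  'tap' (len=3): no
  'big' (len=3): no
  'run' (len=3): no
  'pin' (len=3): no
  'bin' (len=3): no
Matching words: []
Total: 0

0


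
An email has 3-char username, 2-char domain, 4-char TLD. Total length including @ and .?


An email address has format: username@domain.tld
Username length: 3
'@' character: 1
Domain length: 2
'.' character: 1
TLD length: 4
Total = 3 + 1 + 2 + 1 + 4 = 11

11


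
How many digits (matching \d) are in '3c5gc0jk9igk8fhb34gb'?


\d matches any digit 0-9.
Scanning '3c5gc0jk9igk8fhb34gb':
  pos 0: '3' -> DIGIT
  pos 2: '5' -> DIGIT
  pos 5: '0' -> DIGIT
  pos 8: '9' -> DIGIT
  pos 12: '8' -> DIGIT
  pos 16: '3' -> DIGIT
  pos 17: '4' -> DIGIT
Digits found: ['3', '5', '0', '9', '8', '3', '4']
Total: 7

7


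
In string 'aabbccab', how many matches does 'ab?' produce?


Pattern 'ab?' matches 'a' optionally followed by 'b'.
String: 'aabbccab'
Scanning left to right for 'a' then checking next char:
  Match 1: 'a' (a not followed by b)
  Match 2: 'ab' (a followed by b)
  Match 3: 'ab' (a followed by b)
Total matches: 3

3


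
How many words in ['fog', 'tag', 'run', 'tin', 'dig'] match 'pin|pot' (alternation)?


Alternation 'pin|pot' matches either 'pin' or 'pot'.
Checking each word:
  'fog' -> no
  'tag' -> no
  'run' -> no
  'tin' -> no
  'dig' -> no
Matches: []
Count: 0

0


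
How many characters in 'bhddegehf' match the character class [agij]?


Character class [agij] matches any of: {a, g, i, j}
Scanning string 'bhddegehf' character by character:
  pos 0: 'b' -> no
  pos 1: 'h' -> no
  pos 2: 'd' -> no
  pos 3: 'd' -> no
  pos 4: 'e' -> no
  pos 5: 'g' -> MATCH
  pos 6: 'e' -> no
  pos 7: 'h' -> no
  pos 8: 'f' -> no
Total matches: 1

1


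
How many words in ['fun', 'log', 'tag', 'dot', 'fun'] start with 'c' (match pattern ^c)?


Pattern ^c anchors to start of word. Check which words begin with 'c':
  'fun' -> no
  'log' -> no
  'tag' -> no
  'dot' -> no
  'fun' -> no
Matching words: []
Count: 0

0


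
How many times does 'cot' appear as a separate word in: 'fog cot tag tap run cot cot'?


Scanning each word for exact match 'cot':
  Word 1: 'fog' -> no
  Word 2: 'cot' -> MATCH
  Word 3: 'tag' -> no
  Word 4: 'tap' -> no
  Word 5: 'run' -> no
  Word 6: 'cot' -> MATCH
  Word 7: 'cot' -> MATCH
Total matches: 3

3


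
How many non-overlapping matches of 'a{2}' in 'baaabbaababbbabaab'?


Pattern 'a{2}' matches exactly 2 consecutive a's (greedy, non-overlapping).
String: 'baaabbaababbbabaab'
Scanning for runs of a's:
  Run at pos 1: 'aaa' (length 3) -> 1 match(es)
  Run at pos 6: 'aa' (length 2) -> 1 match(es)
  Run at pos 9: 'a' (length 1) -> 0 match(es)
  Run at pos 13: 'a' (length 1) -> 0 match(es)
  Run at pos 15: 'aa' (length 2) -> 1 match(es)
Matches found: ['aa', 'aa', 'aa']
Total: 3

3


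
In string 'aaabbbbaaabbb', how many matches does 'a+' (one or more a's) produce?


Pattern 'a+' matches one or more consecutive a's.
String: 'aaabbbbaaabbb'
Scanning for runs of a:
  Match 1: 'aaa' (length 3)
  Match 2: 'aaa' (length 3)
Total matches: 2

2


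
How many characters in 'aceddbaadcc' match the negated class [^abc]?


Negated class [^abc] matches any char NOT in {a, b, c}
Scanning 'aceddbaadcc':
  pos 0: 'a' -> no (excluded)
  pos 1: 'c' -> no (excluded)
  pos 2: 'e' -> MATCH
  pos 3: 'd' -> MATCH
  pos 4: 'd' -> MATCH
  pos 5: 'b' -> no (excluded)
  pos 6: 'a' -> no (excluded)
  pos 7: 'a' -> no (excluded)
  pos 8: 'd' -> MATCH
  pos 9: 'c' -> no (excluded)
  pos 10: 'c' -> no (excluded)
Total matches: 4

4


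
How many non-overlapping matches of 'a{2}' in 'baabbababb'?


Pattern 'a{2}' matches exactly 2 consecutive a's (greedy, non-overlapping).
String: 'baabbababb'
Scanning for runs of a's:
  Run at pos 1: 'aa' (length 2) -> 1 match(es)
  Run at pos 5: 'a' (length 1) -> 0 match(es)
  Run at pos 7: 'a' (length 1) -> 0 match(es)
Matches found: ['aa']
Total: 1

1


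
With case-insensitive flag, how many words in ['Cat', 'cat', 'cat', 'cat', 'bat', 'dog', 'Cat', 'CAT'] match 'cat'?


Case-insensitive matching: compare each word's lowercase form to 'cat'.
  'Cat' -> lower='cat' -> MATCH
  'cat' -> lower='cat' -> MATCH
  'cat' -> lower='cat' -> MATCH
  'cat' -> lower='cat' -> MATCH
  'bat' -> lower='bat' -> no
  'dog' -> lower='dog' -> no
  'Cat' -> lower='cat' -> MATCH
  'CAT' -> lower='cat' -> MATCH
Matches: ['Cat', 'cat', 'cat', 'cat', 'Cat', 'CAT']
Count: 6

6


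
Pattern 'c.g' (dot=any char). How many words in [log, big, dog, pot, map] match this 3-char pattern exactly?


Pattern 'c.g' means: starts with 'c', any single char, ends with 'g'.
Checking each word (must be exactly 3 chars):
  'log' (len=3): no
  'big' (len=3): no
  'dog' (len=3): no
  'pot' (len=3): no
  'map' (len=3): no
Matching words: []
Total: 0

0


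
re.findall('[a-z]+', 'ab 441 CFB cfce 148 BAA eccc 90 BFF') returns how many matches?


Pattern '[a-z]+' finds one or more lowercase letters.
Text: 'ab 441 CFB cfce 148 BAA eccc 90 BFF'
Scanning for matches:
  Match 1: 'ab'
  Match 2: 'cfce'
  Match 3: 'eccc'
Total matches: 3

3


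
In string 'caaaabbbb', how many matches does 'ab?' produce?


Pattern 'ab?' matches 'a' optionally followed by 'b'.
String: 'caaaabbbb'
Scanning left to right for 'a' then checking next char:
  Match 1: 'a' (a not followed by b)
  Match 2: 'a' (a not followed by b)
  Match 3: 'a' (a not followed by b)
  Match 4: 'ab' (a followed by b)
Total matches: 4

4


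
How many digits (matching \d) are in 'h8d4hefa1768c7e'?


\d matches any digit 0-9.
Scanning 'h8d4hefa1768c7e':
  pos 1: '8' -> DIGIT
  pos 3: '4' -> DIGIT
  pos 8: '1' -> DIGIT
  pos 9: '7' -> DIGIT
  pos 10: '6' -> DIGIT
  pos 11: '8' -> DIGIT
  pos 13: '7' -> DIGIT
Digits found: ['8', '4', '1', '7', '6', '8', '7']
Total: 7

7


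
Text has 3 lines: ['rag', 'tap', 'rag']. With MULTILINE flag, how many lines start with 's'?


With MULTILINE flag, ^ matches the start of each line.
Lines: ['rag', 'tap', 'rag']
Checking which lines start with 's':
  Line 1: 'rag' -> no
  Line 2: 'tap' -> no
  Line 3: 'rag' -> no
Matching lines: []
Count: 0

0


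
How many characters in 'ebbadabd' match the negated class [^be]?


Negated class [^be] matches any char NOT in {b, e}
Scanning 'ebbadabd':
  pos 0: 'e' -> no (excluded)
  pos 1: 'b' -> no (excluded)
  pos 2: 'b' -> no (excluded)
  pos 3: 'a' -> MATCH
  pos 4: 'd' -> MATCH
  pos 5: 'a' -> MATCH
  pos 6: 'b' -> no (excluded)
  pos 7: 'd' -> MATCH
Total matches: 4

4


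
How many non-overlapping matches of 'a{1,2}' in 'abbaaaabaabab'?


Pattern 'a{1,2}' matches between 1 and 2 consecutive a's (greedy).
String: 'abbaaaabaabab'
Finding runs of a's and applying greedy matching:
  Run at pos 0: 'a' (length 1)
  Run at pos 3: 'aaaa' (length 4)
  Run at pos 8: 'aa' (length 2)
  Run at pos 11: 'a' (length 1)
Matches: ['a', 'aa', 'aa', 'aa', 'a']
Count: 5

5


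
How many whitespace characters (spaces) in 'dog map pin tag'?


\s matches whitespace characters (spaces, tabs, etc.).
Text: 'dog map pin tag'
This text has 4 words separated by spaces.
Number of spaces = number of words - 1 = 4 - 1 = 3

3


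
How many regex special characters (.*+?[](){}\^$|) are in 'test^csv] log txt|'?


Regex special characters are: . * + ? [ ] ( ) { } \ ^ $ |
Scanning 'test^csv] log txt|':
  pos 4: '^' -> SPECIAL
  pos 8: ']' -> SPECIAL
  pos 17: '|' -> SPECIAL
Special chars found: ['^', ']', '|']
Total: 3

3


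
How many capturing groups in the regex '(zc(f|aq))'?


To count capturing groups, count each '(' that starts a group.
Pattern: '(zc(f|aq))'
Walking through the pattern:
  Position 0: '(' -> group #1
  Position 3: '(' -> group #2
Total capturing groups: 2

2


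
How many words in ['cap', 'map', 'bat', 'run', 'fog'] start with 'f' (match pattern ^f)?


Pattern ^f anchors to start of word. Check which words begin with 'f':
  'cap' -> no
  'map' -> no
  'bat' -> no
  'run' -> no
  'fog' -> MATCH (starts with 'f')
Matching words: ['fog']
Count: 1

1


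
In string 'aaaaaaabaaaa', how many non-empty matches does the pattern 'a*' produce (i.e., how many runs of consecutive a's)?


Pattern 'a*' matches zero or more a's. We want non-empty runs of consecutive a's.
String: 'aaaaaaabaaaa'
Walking through the string to find runs of a's:
  Run 1: positions 0-6 -> 'aaaaaaa'
  Run 2: positions 8-11 -> 'aaaa'
Non-empty runs found: ['aaaaaaa', 'aaaa']
Count: 2

2


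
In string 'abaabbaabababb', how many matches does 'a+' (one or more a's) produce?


Pattern 'a+' matches one or more consecutive a's.
String: 'abaabbaabababb'
Scanning for runs of a:
  Match 1: 'a' (length 1)
  Match 2: 'aa' (length 2)
  Match 3: 'aa' (length 2)
  Match 4: 'a' (length 1)
  Match 5: 'a' (length 1)
Total matches: 5

5


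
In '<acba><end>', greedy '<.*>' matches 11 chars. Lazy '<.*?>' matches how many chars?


Greedy '<.*>' tries to match as MUCH as possible.
Lazy '<.*?>' tries to match as LITTLE as possible.

String: '<acba><end>'
Greedy '<.*>' starts at first '<' and extends to the LAST '>': '<acba><end>' (11 chars)
Lazy '<.*?>' starts at first '<' and stops at the FIRST '>': '<acba>' (6 chars)

6


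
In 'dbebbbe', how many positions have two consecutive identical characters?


Looking for consecutive identical characters in 'dbebbbe':
  pos 0-1: 'd' vs 'b' -> different
  pos 1-2: 'b' vs 'e' -> different
  pos 2-3: 'e' vs 'b' -> different
  pos 3-4: 'b' vs 'b' -> MATCH ('bb')
  pos 4-5: 'b' vs 'b' -> MATCH ('bb')
  pos 5-6: 'b' vs 'e' -> different
Consecutive identical pairs: ['bb', 'bb']
Count: 2

2


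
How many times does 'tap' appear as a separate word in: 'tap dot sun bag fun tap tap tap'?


Scanning each word for exact match 'tap':
  Word 1: 'tap' -> MATCH
  Word 2: 'dot' -> no
  Word 3: 'sun' -> no
  Word 4: 'bag' -> no
  Word 5: 'fun' -> no
  Word 6: 'tap' -> MATCH
  Word 7: 'tap' -> MATCH
  Word 8: 'tap' -> MATCH
Total matches: 4

4


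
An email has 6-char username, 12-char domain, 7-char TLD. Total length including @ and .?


An email address has format: username@domain.tld
Username length: 6
'@' character: 1
Domain length: 12
'.' character: 1
TLD length: 7
Total = 6 + 1 + 12 + 1 + 7 = 27

27


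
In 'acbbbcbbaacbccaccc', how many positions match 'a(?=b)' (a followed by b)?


Lookahead 'a(?=b)' matches 'a' only when followed by 'b'.
String: 'acbbbcbbaacbccaccc'
Checking each position where char is 'a':
  pos 0: 'a' -> no (next='c')
  pos 8: 'a' -> no (next='a')
  pos 9: 'a' -> no (next='c')
  pos 14: 'a' -> no (next='c')
Matching positions: []
Count: 0

0


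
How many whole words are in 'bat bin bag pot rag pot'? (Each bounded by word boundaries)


Word boundaries (\b) mark the start/end of each word.
Text: 'bat bin bag pot rag pot'
Splitting by whitespace:
  Word 1: 'bat'
  Word 2: 'bin'
  Word 3: 'bag'
  Word 4: 'pot'
  Word 5: 'rag'
  Word 6: 'pot'
Total whole words: 6

6


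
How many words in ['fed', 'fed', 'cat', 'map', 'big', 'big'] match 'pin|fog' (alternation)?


Alternation 'pin|fog' matches either 'pin' or 'fog'.
Checking each word:
  'fed' -> no
  'fed' -> no
  'cat' -> no
  'map' -> no
  'big' -> no
  'big' -> no
Matches: []
Count: 0

0


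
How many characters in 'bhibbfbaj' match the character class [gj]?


Character class [gj] matches any of: {g, j}
Scanning string 'bhibbfbaj' character by character:
  pos 0: 'b' -> no
  pos 1: 'h' -> no
  pos 2: 'i' -> no
  pos 3: 'b' -> no
  pos 4: 'b' -> no
  pos 5: 'f' -> no
  pos 6: 'b' -> no
  pos 7: 'a' -> no
  pos 8: 'j' -> MATCH
Total matches: 1

1


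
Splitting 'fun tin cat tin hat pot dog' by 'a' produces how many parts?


Splitting by 'a' breaks the string at each occurrence of the separator.
Text: 'fun tin cat tin hat pot dog'
Parts after split:
  Part 1: 'fun tin c'
  Part 2: 't tin h'
  Part 3: 't pot dog'
Total parts: 3

3


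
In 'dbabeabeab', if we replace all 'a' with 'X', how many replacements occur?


re.sub('a', 'X', text) replaces every occurrence of 'a' with 'X'.
Text: 'dbabeabeab'
Scanning for 'a':
  pos 2: 'a' -> replacement #1
  pos 5: 'a' -> replacement #2
  pos 8: 'a' -> replacement #3
Total replacements: 3

3


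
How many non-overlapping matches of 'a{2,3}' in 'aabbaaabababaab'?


Pattern 'a{2,3}' matches between 2 and 3 consecutive a's (greedy).
String: 'aabbaaabababaab'
Finding runs of a's and applying greedy matching:
  Run at pos 0: 'aa' (length 2)
  Run at pos 4: 'aaa' (length 3)
  Run at pos 8: 'a' (length 1)
  Run at pos 10: 'a' (length 1)
  Run at pos 12: 'aa' (length 2)
Matches: ['aa', 'aaa', 'aa']
Count: 3

3


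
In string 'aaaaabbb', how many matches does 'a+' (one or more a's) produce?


Pattern 'a+' matches one or more consecutive a's.
String: 'aaaaabbb'
Scanning for runs of a:
  Match 1: 'aaaaa' (length 5)
Total matches: 1

1


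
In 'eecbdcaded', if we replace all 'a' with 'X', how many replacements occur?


re.sub('a', 'X', text) replaces every occurrence of 'a' with 'X'.
Text: 'eecbdcaded'
Scanning for 'a':
  pos 6: 'a' -> replacement #1
Total replacements: 1

1


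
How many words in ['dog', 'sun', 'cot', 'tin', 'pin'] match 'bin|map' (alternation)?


Alternation 'bin|map' matches either 'bin' or 'map'.
Checking each word:
  'dog' -> no
  'sun' -> no
  'cot' -> no
  'tin' -> no
  'pin' -> no
Matches: []
Count: 0

0


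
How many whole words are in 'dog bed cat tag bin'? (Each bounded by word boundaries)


Word boundaries (\b) mark the start/end of each word.
Text: 'dog bed cat tag bin'
Splitting by whitespace:
  Word 1: 'dog'
  Word 2: 'bed'
  Word 3: 'cat'
  Word 4: 'tag'
  Word 5: 'bin'
Total whole words: 5

5


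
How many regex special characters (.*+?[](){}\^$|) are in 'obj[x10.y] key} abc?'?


Regex special characters are: . * + ? [ ] ( ) { } \ ^ $ |
Scanning 'obj[x10.y] key} abc?':
  pos 3: '[' -> SPECIAL
  pos 7: '.' -> SPECIAL
  pos 9: ']' -> SPECIAL
  pos 14: '}' -> SPECIAL
  pos 19: '?' -> SPECIAL
Special chars found: ['[', '.', ']', '}', '?']
Total: 5

5


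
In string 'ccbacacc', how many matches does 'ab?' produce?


Pattern 'ab?' matches 'a' optionally followed by 'b'.
String: 'ccbacacc'
Scanning left to right for 'a' then checking next char:
  Match 1: 'a' (a not followed by b)
  Match 2: 'a' (a not followed by b)
Total matches: 2

2


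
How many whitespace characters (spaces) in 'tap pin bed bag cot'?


\s matches whitespace characters (spaces, tabs, etc.).
Text: 'tap pin bed bag cot'
This text has 5 words separated by spaces.
Number of spaces = number of words - 1 = 5 - 1 = 4

4


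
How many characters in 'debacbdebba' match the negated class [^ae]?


Negated class [^ae] matches any char NOT in {a, e}
Scanning 'debacbdebba':
  pos 0: 'd' -> MATCH
  pos 1: 'e' -> no (excluded)
  pos 2: 'b' -> MATCH
  pos 3: 'a' -> no (excluded)
  pos 4: 'c' -> MATCH
  pos 5: 'b' -> MATCH
  pos 6: 'd' -> MATCH
  pos 7: 'e' -> no (excluded)
  pos 8: 'b' -> MATCH
  pos 9: 'b' -> MATCH
  pos 10: 'a' -> no (excluded)
Total matches: 7

7


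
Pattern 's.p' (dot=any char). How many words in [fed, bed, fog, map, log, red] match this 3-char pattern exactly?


Pattern 's.p' means: starts with 's', any single char, ends with 'p'.
Checking each word (must be exactly 3 chars):
  'fed' (len=3): no
  'bed' (len=3): no
  'fog' (len=3): no
  'map' (len=3): no
  'log' (len=3): no
  'red' (len=3): no
Matching words: []
Total: 0

0


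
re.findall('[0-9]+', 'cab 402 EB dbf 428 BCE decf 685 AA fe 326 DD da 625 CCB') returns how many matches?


Pattern '[0-9]+' finds one or more digits.
Text: 'cab 402 EB dbf 428 BCE decf 685 AA fe 326 DD da 625 CCB'
Scanning for matches:
  Match 1: '402'
  Match 2: '428'
  Match 3: '685'
  Match 4: '326'
  Match 5: '625'
Total matches: 5

5


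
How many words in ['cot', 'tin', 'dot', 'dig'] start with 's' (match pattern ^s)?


Pattern ^s anchors to start of word. Check which words begin with 's':
  'cot' -> no
  'tin' -> no
  'dot' -> no
  'dig' -> no
Matching words: []
Count: 0

0


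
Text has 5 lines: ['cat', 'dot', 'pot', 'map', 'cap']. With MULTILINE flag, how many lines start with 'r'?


With MULTILINE flag, ^ matches the start of each line.
Lines: ['cat', 'dot', 'pot', 'map', 'cap']
Checking which lines start with 'r':
  Line 1: 'cat' -> no
  Line 2: 'dot' -> no
  Line 3: 'pot' -> no
  Line 4: 'map' -> no
  Line 5: 'cap' -> no
Matching lines: []
Count: 0

0


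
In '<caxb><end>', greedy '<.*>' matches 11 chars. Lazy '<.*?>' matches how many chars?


Greedy '<.*>' tries to match as MUCH as possible.
Lazy '<.*?>' tries to match as LITTLE as possible.

String: '<caxb><end>'
Greedy '<.*>' starts at first '<' and extends to the LAST '>': '<caxb><end>' (11 chars)
Lazy '<.*?>' starts at first '<' and stops at the FIRST '>': '<caxb>' (6 chars)

6
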